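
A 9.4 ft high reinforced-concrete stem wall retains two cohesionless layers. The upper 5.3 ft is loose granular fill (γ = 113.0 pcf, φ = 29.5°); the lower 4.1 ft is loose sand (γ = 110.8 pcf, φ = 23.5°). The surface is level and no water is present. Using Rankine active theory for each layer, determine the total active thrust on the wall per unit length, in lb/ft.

K_a1 = tan²(45°−29.5°/2) = 0.3401; K_a2 = tan²(45°−23.5°/2) = 0.4298.
Layer 1: σ at base = K_a1 γ₁ h₁ = 203.7 psf; P₁ = ½×203.7×5.3 = 539.8.
Layer 2: σ_v at top = γ₁h₁ = 598.9; σ_h top = K_a2×598.9 = 257.4; σ_h base = K_a2×(598.9+110.8×4.1) = 452.7.
P₂ = ½(257.4+452.7)×4.1 = 1456. Total P_a = 539.8+1456 = 1996 lb/ft.

2000 lb/ft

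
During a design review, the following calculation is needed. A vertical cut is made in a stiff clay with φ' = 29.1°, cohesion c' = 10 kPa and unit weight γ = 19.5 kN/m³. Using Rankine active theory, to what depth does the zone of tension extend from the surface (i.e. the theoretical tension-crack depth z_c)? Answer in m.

1.74 m

K_a = tan²(45° − 29.1°/2) = 0.3456; √K_a = 0.5879.
The active pressure is zero where K_a γ z = 2c√K_a, so z_c = 2c/(γ√K_a) = 2×10/(19.5×0.5879) = 1.745 m.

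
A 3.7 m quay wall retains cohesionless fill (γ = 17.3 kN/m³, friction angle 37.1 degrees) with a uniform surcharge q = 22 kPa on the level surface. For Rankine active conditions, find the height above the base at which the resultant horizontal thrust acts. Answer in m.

1.48 m

K_a = 0.2475.
Triangular part P₁ = ½K_aγH² = 29.31 at H/3 = 1.233 m; rectangular part P₂ = K_a q H = 20.15 at H/2 = 1.850 m.
ȳ = (P₁·1.233 + P₂·1.850)/(P₁+P₂) = 1.485 m.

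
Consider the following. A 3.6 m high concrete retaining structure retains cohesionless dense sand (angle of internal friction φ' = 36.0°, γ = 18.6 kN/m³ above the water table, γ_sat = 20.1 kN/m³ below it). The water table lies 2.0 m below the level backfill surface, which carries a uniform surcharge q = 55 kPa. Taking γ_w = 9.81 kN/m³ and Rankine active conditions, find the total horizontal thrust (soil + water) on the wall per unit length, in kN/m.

K_a = tan²(45° − φ/2) = 0.2596.
γ' = 20.1 − 9.81 = 10.29 kN/m³. h₂ = H − d_w = 1.6 m.
σ'_h: at surface K_a·q = 14.28; at WT K_a(q+γd_w) = 23.94; at base K_a(q+γd_w+γ'h₂) = 28.21 kPa.
P₁ = ½(14.28+23.94)×2.0 = 38.22; P₂ = ½(23.94+28.21)×1.6 = 41.72; P_w = ½γ_w h₂² = 12.56.
Total = 38.22+41.72+12.56 = 92.49 kN/m.

92.5 kN/m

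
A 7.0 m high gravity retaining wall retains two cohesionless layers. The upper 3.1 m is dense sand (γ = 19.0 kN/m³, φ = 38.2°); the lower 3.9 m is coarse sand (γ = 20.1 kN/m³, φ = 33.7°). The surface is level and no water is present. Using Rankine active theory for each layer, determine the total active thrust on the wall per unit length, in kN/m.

131 kN/m

K_a1 = tan²(45°−38.2°/2) = 0.2358; K_a2 = tan²(45°−33.7°/2) = 0.2863.
Layer 1: σ at base = K_a1 γ₁ h₁ = 13.89 kPa; P₁ = ½×13.89×3.1 = 21.53.
Layer 2: σ_v at top = γ₁h₁ = 58.90; σ_h top = K_a2×58.90 = 16.86; σ_h base = K_a2×(58.90+20.1×3.9) = 39.31.
P₂ = ½(16.86+39.31)×3.9 = 109.5. Total P_a = 21.53+109.5 = 131.1 kN/m.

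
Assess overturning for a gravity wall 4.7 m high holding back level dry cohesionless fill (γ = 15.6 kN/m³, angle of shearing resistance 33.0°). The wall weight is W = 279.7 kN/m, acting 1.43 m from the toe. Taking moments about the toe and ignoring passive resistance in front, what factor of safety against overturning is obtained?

K_a = tan²(45° − 33.0°/2) = 0.2948.
P_a = ½K_aγH² = 0.5×0.2948×15.6×4.7² = 50.79 kN/m, acting at H/3 = 1.567 m above the base.
Overturning moment M_o = P_a × H/3 = 50.79 × 1.567 = 79.58.
Resisting moment M_r = W × 1.43 = 279.7 × 1.43 = 400.0.
FS_overturning = M_r/M_o = 400.0/79.58 = 5.026.

5.03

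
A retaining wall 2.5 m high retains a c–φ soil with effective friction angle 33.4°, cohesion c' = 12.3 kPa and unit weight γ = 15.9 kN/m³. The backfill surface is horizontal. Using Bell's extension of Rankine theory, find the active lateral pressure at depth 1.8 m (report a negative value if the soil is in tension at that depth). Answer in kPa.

K_a = (1 − sin φ)/(1 + sin φ) = 0.2899.
σ_a = K_a γ z − 2c√K_a = 0.2899×15.9×1.8 − 2×12.3×0.5384 = -4.948 kPa.

-4.95 kPa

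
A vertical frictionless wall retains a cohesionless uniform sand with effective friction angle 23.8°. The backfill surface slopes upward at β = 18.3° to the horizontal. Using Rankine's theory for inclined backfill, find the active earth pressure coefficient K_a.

0.549

K_a = cos β · (cos β − √(cos²β − cos²φ)) / (cos β + √(cos²β − cos²φ)).
cos β = 0.9494, cos φ = 0.9150, √(cos²β − cos²φ) = 0.2535.
K_a = 0.9494 × (0.9494 − 0.2535)/(0.9494 + 0.2535) = 0.5493.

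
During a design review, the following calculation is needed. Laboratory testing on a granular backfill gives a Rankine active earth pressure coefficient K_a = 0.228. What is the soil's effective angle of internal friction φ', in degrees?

39.0°

K_a = tan²(45° − φ/2) ⇒ 45° − φ/2 = arctan(√0.228) = 25.52°.
φ = 2(45° − 25.52°) = 38.95°.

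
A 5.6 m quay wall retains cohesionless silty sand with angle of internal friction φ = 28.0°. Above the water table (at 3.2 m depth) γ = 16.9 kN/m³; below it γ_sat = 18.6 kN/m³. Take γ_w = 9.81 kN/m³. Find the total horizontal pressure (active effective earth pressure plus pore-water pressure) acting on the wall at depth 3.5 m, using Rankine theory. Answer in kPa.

K_a = (1 − sin φ)/(1 + sin φ) = 0.3610.
γ' = 18.6 − 9.81 = 8.790 kN/m³.
Effective vertical stress at 3.5 m: σ'_v = 16.9×3.2 + 8.790×0.300 = 56.72 kPa.
σ'_h = K_a σ'_v = 0.3610 × 56.72 = 20.48 kPa; u = γ_w × 0.300 = 2.943 kPa.
Total σ_h = 20.48 + 2.943 = 23.42 kPa.

23.4 kPa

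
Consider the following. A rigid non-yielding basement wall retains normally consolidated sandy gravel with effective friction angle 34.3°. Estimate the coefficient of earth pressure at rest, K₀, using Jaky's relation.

0.436

K₀ = 1 − sin φ' = 1 − sin 34.3° = 0.4365.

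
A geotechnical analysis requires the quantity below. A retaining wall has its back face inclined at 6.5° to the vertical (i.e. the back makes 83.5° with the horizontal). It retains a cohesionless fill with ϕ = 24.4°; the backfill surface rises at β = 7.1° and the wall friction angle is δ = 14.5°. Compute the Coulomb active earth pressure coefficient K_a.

K_a = sin²(α+φ) / [sin²α · sin(α−δ) · (1 + √{sin(φ+δ)sin(φ−β) / (sin(α−δ)sin(α+β))})²].
With α = 83.5°, φ = 24.4°, δ = 14.5°, β = 7.1°: K_a = 0.4691.

0.469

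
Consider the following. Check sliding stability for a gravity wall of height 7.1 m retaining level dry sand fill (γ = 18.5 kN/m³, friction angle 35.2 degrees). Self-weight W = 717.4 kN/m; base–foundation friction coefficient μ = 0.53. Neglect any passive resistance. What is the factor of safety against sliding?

3.03

K_a = tan²(45° − 35.2°/2) = 0.2687.
P_a = ½K_aγH² = 0.5×0.2687×18.5×7.1² = 125.3 kN/m, acting at H/3 = 2.367 m above the base.
FS_sliding = μW / P_a = 0.53×717.4 / 125.3 = 3.035.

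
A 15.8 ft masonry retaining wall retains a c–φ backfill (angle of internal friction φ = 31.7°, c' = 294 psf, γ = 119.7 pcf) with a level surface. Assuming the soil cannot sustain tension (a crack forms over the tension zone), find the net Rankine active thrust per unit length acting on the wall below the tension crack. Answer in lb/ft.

910 lb/ft

K_a = 0.3111; √K_a = 0.5577.
Tension-crack depth z_c = 2c/(γ√K_a) = 2×294/(119.7×0.5577) = 8.808 ft.
σ_a at base = K_a γ H − 2c√K_a = 0.3111×119.7×15.8 − 2×294×0.5577 = 260.4 psf.
P_a = ½ × 260.4 × (H − z_c) = 0.5×260.4×6.992 = 910.3 lb/ft.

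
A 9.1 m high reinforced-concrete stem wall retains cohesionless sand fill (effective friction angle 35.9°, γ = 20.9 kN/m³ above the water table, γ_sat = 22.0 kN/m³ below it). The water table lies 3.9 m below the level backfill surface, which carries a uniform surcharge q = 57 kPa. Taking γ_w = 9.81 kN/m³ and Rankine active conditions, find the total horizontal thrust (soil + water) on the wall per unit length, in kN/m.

463 kN/m

K_a = tan²(45° − φ/2) = 0.2607.
γ' = 22.0 − 9.81 = 12.19 kN/m³. h₂ = H − d_w = 5.2 m.
σ'_h: at surface K_a·q = 14.86; at WT K_a(q+γd_w) = 36.11; at base K_a(q+γd_w+γ'h₂) = 52.64 kPa.
P₁ = ½(14.86+36.11)×3.9 = 99.40; P₂ = ½(36.11+52.64)×5.2 = 230.8; P_w = ½γ_w h₂² = 132.6.
Total = 99.40+230.8+132.6 = 462.8 kN/m.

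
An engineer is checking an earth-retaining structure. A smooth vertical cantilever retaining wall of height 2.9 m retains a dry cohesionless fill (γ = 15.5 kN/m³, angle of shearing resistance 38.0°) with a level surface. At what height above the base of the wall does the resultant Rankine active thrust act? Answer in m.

0.967 m

K_a = 0.2379.
The pressure distribution is triangular, so the resultant acts at H/3 above the base = 2.9/3 = 0.9667 m.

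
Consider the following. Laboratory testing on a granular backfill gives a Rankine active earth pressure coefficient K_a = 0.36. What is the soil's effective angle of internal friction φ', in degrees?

28.1°

K_a = tan²(45° − φ/2) ⇒ 45° − φ/2 = arctan(√0.36) = 30.96°.
φ = 2(45° − 30.96°) = 28.07°.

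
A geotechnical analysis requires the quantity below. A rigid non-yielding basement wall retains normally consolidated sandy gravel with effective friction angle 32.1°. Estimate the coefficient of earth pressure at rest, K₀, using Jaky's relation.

0.469

K₀ = 1 − sin φ' = 1 − sin 32.1° = 0.4686.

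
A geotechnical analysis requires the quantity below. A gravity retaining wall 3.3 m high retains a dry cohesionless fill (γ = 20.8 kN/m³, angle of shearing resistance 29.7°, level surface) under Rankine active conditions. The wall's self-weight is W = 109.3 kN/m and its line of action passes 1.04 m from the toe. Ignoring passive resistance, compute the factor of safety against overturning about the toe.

K_a = tan²(45° − 29.7°/2) = 0.3374.
P_a = ½K_aγH² = 0.5×0.3374×20.8×3.3² = 38.21 kN/m, acting at H/3 = 1.100 m above the base.
Overturning moment M_o = P_a × H/3 = 38.21 × 1.100 = 42.03.
Resisting moment M_r = W × 1.04 = 109.3 × 1.04 = 113.7.
FS_overturning = M_r/M_o = 113.7/42.03 = 2.704.

2.70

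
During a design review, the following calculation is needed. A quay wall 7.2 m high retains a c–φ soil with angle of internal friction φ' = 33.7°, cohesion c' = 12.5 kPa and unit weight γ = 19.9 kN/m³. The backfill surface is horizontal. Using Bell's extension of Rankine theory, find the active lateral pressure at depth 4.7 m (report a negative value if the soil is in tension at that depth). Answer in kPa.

K_a = (1 − sin φ)/(1 + sin φ) = 0.2863.
σ_a = K_a γ z − 2c√K_a = 0.2863×19.9×4.7 − 2×12.5×0.5351 = 13.40 kPa.

13.4 kPa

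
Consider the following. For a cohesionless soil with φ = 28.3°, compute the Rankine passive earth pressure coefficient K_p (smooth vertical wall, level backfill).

K_p = (1 + sin φ)/(1 − sin φ) = tan²(45° + 28.3°/2) = 2.803.

2.80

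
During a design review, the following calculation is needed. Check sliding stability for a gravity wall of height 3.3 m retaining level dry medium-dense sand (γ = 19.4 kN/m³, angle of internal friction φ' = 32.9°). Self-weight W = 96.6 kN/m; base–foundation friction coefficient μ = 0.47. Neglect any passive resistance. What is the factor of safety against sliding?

K_a = tan²(45° − 32.9°/2) = 0.2960.
P_a = ½K_aγH² = 0.5×0.2960×19.4×3.3² = 31.27 kN/m, acting at H/3 = 1.100 m above the base.
FS_sliding = μW / P_a = 0.47×96.6 / 31.27 = 1.452.

1.45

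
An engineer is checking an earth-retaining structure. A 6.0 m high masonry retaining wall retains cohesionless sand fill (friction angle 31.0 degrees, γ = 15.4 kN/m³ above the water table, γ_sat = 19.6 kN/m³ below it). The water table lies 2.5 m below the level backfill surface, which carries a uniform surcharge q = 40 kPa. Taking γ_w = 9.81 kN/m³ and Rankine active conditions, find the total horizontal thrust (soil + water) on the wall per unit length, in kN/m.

215 kN/m

K_a = tan²(45° − φ/2) = 0.3201.
γ' = 19.6 − 9.81 = 9.790 kN/m³. h₂ = H − d_w = 3.5 m.
σ'_h: at surface K_a·q = 12.80; at WT K_a(q+γd_w) = 25.13; at base K_a(q+γd_w+γ'h₂) = 36.10 kPa.
P₁ = ½(12.80+25.13)×2.5 = 47.41; P₂ = ½(25.13+36.10)×3.5 = 107.1; P_w = ½γ_w h₂² = 60.09.
Total = 47.41+107.1+60.09 = 214.6 kN/m.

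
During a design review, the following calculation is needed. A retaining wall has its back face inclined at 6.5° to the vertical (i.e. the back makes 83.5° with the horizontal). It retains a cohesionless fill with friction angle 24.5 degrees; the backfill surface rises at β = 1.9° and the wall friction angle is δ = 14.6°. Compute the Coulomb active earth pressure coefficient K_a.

K_a = sin²(α+φ) / [sin²α · sin(α−δ) · (1 + √{sin(φ+δ)sin(φ−β) / (sin(α−δ)sin(α+β))})²].
With α = 83.5°, φ = 24.5°, δ = 14.6°, β = 1.9°: K_a = 0.4304.

0.430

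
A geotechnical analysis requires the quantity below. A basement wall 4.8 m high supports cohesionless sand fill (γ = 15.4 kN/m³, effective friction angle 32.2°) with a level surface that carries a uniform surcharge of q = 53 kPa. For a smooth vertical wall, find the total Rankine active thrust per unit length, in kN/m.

132 kN/m

K_a = tan²(45° − φ/2) = 0.3047.
Soil triangle: ½ K_a γ H² = 0.5×0.3047×15.4×4.8² = 54.06 kN/m.
Surcharge rectangle: K_a q H = 0.3047×53×4.8 = 77.53 kN/m.
Total = 54.06 + 77.53 = 131.6 kN/m.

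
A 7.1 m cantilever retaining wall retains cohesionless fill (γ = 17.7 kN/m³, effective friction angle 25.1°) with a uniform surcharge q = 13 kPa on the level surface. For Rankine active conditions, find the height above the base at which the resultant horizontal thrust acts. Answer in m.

2.57 m

K_a = 0.4043.
Triangular part P₁ = ½K_aγH² = 180.4 at H/3 = 2.367 m; rectangular part P₂ = K_a q H = 37.32 at H/2 = 3.550 m.
ȳ = (P₁·2.367 + P₂·3.550)/(P₁+P₂) = 2.570 m.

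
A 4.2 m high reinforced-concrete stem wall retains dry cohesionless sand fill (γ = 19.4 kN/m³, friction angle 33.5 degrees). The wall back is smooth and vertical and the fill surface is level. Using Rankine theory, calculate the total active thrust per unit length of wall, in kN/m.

K_a = tan²(45° − φ/2) = 0.2887.
P_a = ½ K_a γ H² = 0.5 × 0.2887 × 19.4 × 4.2² = 49.40 kN/m.

49.4 kN/m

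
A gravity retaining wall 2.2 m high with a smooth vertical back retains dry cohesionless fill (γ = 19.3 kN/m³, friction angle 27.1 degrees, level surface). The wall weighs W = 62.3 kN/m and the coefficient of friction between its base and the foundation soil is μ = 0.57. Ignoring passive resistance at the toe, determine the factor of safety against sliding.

2.03

K_a = tan²(45° − 27.1°/2) = 0.3741.
P_a = ½K_aγH² = 0.5×0.3741×19.3×2.2² = 17.47 kN/m, acting at H/3 = 0.7333 m above the base.
FS_sliding = μW / P_a = 0.57×62.3 / 17.47 = 2.033.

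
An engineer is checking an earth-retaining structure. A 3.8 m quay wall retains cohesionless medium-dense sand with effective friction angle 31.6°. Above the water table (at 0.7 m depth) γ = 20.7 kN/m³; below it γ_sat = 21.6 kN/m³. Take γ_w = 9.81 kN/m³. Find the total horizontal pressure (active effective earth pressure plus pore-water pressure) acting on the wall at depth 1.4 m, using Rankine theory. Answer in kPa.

14.0 kPa

K_a = (1 − sin φ)/(1 + sin φ) = 0.3123.
γ' = 21.6 − 9.81 = 11.79 kN/m³.
Effective vertical stress at 1.4 m: σ'_v = 20.7×0.7 + 11.79×0.700 = 22.74 kPa.
σ'_h = K_a σ'_v = 0.3123 × 22.74 = 7.104 kPa; u = γ_w × 0.700 = 6.867 kPa.
Total σ_h = 7.104 + 6.867 = 13.97 kPa.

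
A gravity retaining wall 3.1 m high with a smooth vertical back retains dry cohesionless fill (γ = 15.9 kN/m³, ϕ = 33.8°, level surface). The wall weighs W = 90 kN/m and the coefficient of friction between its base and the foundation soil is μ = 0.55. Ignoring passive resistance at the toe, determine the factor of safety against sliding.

2.27

K_a = tan²(45° − 33.8°/2) = 0.2851.
P_a = ½K_aγH² = 0.5×0.2851×15.9×3.1² = 21.78 kN/m, acting at H/3 = 1.033 m above the base.
FS_sliding = μW / P_a = 0.55×90 / 21.78 = 2.273.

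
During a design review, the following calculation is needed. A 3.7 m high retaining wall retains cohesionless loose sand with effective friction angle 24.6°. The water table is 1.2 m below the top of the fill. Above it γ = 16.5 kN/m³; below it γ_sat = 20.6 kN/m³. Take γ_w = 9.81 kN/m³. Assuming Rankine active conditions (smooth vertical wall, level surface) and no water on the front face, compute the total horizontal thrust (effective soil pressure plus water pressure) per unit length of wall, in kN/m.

69.9 kN/m

K_a = tan²(45° − φ/2) = 0.4121.
γ' = 20.6 − 9.81 = 10.79 kN/m³. Depth below WT = 2.5 m.
σ'_h at WT = K_a γ d_w = 8.161 kPa; at base = 8.161 + K_a γ' × 2.5 = 19.28 kPa.
P₁ (0–1.2 m) = ½×8.161×1.2 = 4.896. P₂ (1.2–3.7 m) = ½(8.161+19.28)×2.5 = 34.30.
P_w = ½ γ_w h₂² = 0.5×9.81×2.5² = 30.66. Total = 4.896+34.30+30.66 = 69.85 kN/m.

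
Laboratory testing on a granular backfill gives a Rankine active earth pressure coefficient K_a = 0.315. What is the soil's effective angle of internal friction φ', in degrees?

31.4°

K_a = tan²(45° − φ/2) ⇒ 45° − φ/2 = arctan(√0.315) = 29.30°.
φ = 2(45° − 29.30°) = 31.39°.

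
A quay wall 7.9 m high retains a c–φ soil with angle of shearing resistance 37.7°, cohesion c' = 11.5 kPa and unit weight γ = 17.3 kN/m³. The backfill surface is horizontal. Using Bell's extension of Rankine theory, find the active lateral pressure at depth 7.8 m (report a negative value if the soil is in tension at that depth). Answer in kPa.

21.2 kPa

K_a = (1 − sin φ)/(1 + sin φ) = 0.2411.
σ_a = K_a γ z − 2c√K_a = 0.2411×17.3×7.8 − 2×11.5×0.4910 = 21.24 kPa.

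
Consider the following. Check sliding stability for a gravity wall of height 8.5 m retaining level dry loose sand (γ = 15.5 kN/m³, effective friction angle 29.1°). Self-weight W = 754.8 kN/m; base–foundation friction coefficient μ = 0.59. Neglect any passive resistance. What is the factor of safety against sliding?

2.30

K_a = tan²(45° − 29.1°/2) = 0.3456.
P_a = ½K_aγH² = 0.5×0.3456×15.5×8.5² = 193.5 kN/m, acting at H/3 = 2.833 m above the base.
FS_sliding = μW / P_a = 0.59×754.8 / 193.5 = 2.301.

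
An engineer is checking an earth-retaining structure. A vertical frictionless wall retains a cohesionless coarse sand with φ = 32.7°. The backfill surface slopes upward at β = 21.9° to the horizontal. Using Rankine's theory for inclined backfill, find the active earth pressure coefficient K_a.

0.378

K_a = cos β · (cos β − √(cos²β − cos²φ)) / (cos β + √(cos²β − cos²φ)).
cos β = 0.9278, cos φ = 0.8415, √(cos²β − cos²φ) = 0.3908.
K_a = 0.9278 × (0.9278 − 0.3908)/(0.9278 + 0.3908) = 0.3779.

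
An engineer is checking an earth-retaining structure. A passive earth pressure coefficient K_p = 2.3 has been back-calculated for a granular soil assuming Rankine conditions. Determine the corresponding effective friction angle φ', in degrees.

23.2°

K_p = (1+sin φ)/(1−sin φ) ⇒ sin φ = (K_p − 1)/(K_p + 1) = 0.3939.
φ = arcsin(0.3939) = 23.20°.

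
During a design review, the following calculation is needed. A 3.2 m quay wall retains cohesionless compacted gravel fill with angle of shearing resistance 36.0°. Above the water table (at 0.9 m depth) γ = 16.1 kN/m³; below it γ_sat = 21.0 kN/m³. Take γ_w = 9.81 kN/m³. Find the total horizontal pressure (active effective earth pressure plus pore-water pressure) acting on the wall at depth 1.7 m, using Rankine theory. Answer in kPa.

K_a = (1 − sin φ)/(1 + sin φ) = 0.2596.
γ' = 21.0 − 9.81 = 11.19 kN/m³.
Effective vertical stress at 1.7 m: σ'_v = 16.1×0.9 + 11.19×0.800 = 23.44 kPa.
σ'_h = K_a σ'_v = 0.2596 × 23.44 = 6.086 kPa; u = γ_w × 0.800 = 7.848 kPa.
Total σ_h = 6.086 + 7.848 = 13.93 kPa.

13.9 kPa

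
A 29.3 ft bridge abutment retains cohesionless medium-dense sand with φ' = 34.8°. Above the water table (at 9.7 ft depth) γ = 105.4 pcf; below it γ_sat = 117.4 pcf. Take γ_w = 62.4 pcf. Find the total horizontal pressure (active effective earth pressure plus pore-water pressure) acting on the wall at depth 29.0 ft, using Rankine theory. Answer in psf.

1770 psf

K_a = (1 − sin φ)/(1 + sin φ) = 0.2733.
γ' = 117.4 − 62.4 = 55.00 pcf.
Effective vertical stress at 29.0 ft: σ'_v = 105.4×9.7 + 55.00×19.3 = 2084 psf.
σ'_h = K_a σ'_v = 0.2733 × 2084 = 569.5 psf; u = γ_w × 19.3 = 1204 psf.
Total σ_h = 569.5 + 1204 = 1774 psf.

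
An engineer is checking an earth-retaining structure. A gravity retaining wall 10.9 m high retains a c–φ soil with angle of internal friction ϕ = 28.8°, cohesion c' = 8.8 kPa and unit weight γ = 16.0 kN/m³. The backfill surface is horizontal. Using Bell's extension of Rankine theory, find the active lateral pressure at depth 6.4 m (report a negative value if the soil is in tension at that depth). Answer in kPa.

K_a = (1 − sin φ)/(1 + sin φ) = 0.3498.
σ_a = K_a γ z − 2c√K_a = 0.3498×16.0×6.4 − 2×8.8×0.5914 = 25.41 kPa.

25.4 kPa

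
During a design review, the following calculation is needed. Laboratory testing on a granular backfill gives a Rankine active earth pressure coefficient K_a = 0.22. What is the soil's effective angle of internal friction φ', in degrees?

K_a = tan²(45° − φ/2) ⇒ 45° − φ/2 = arctan(√0.22) = 25.13°.
φ = 2(45° − 25.13°) = 39.74°.

39.7°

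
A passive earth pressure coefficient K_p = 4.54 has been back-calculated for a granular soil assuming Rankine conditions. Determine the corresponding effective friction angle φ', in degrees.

K_p = (1+sin φ)/(1−sin φ) ⇒ sin φ = (K_p − 1)/(K_p + 1) = 0.6390.
φ = arcsin(0.6390) = 39.72°.

39.7°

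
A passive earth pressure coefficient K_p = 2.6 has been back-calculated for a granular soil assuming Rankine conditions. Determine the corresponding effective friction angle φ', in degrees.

K_p = (1+sin φ)/(1−sin φ) ⇒ sin φ = (K_p − 1)/(K_p + 1) = 0.4444.
φ = arcsin(0.4444) = 26.39°.

26.4°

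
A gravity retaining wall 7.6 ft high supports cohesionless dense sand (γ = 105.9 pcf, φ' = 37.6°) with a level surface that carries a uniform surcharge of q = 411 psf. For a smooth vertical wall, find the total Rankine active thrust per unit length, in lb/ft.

1500 lb/ft

K_a = tan²(45° − φ/2) = 0.2421.
Soil triangle: ½ K_a γ H² = 0.5×0.2421×105.9×7.6² = 740.5 lb/ft.
Surcharge rectangle: K_a q H = 0.2421×411×7.6 = 756.3 lb/ft.
Total = 740.5 + 756.3 = 1497 lb/ft.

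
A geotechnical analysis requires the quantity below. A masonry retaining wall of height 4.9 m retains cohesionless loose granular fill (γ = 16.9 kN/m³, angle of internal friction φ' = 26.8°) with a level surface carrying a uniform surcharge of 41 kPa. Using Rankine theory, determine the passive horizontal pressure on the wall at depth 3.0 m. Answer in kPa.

242 kPa

K_p = (1 + sin φ)/(1 − sin φ) = 2.642.
σ_v = γz + q = 16.9 × 3.0 + 41 = 91.70 kPa.
σ_h = K_p σ_v = 2.642 × 91.70 = 242.3 kPa.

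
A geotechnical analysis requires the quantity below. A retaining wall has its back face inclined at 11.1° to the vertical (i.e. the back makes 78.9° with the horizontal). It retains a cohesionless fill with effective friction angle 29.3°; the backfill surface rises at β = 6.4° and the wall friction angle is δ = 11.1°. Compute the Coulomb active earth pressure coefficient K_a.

K_a = sin²(α+φ) / [sin²α · sin(α−δ) · (1 + √{sin(φ+δ)sin(φ−β) / (sin(α−δ)sin(α+β))})²].
With α = 78.9°, φ = 29.3°, δ = 11.1°, β = 6.4°: K_a = 0.4365.

0.437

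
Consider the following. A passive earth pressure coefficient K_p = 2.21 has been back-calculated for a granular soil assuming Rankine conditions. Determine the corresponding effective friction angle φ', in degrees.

22.1°

K_p = (1+sin φ)/(1−sin φ) ⇒ sin φ = (K_p − 1)/(K_p + 1) = 0.3769.
φ = arcsin(0.3769) = 22.14°.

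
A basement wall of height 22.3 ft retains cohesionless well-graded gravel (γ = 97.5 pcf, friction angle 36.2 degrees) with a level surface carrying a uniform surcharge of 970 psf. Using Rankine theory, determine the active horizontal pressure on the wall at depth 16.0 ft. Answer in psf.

K_a = (1 − sin φ)/(1 + sin φ) = 0.2574.
σ_v = γz + q = 97.5 × 16.0 + 970 = 2530 psf.
σ_h = K_a σ_v = 0.2574 × 2530 = 651.2 psf.

651 psf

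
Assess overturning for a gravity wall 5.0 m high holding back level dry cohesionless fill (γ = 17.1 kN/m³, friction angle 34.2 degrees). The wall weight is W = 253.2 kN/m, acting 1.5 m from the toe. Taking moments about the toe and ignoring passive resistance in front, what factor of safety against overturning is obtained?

3.80

K_a = tan²(45° − 34.2°/2) = 0.2803.
P_a = ½K_aγH² = 0.5×0.2803×17.1×5.0² = 59.92 kN/m, acting at H/3 = 1.667 m above the base.
Overturning moment M_o = P_a × H/3 = 59.92 × 1.667 = 99.87.
Resisting moment M_r = W × 1.5 = 253.2 × 1.5 = 379.8.
FS_overturning = M_r/M_o = 379.8/99.87 = 3.803.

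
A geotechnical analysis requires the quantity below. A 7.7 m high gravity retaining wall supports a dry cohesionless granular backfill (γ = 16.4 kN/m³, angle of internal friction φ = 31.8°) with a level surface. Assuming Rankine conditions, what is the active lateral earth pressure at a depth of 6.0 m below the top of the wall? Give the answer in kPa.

K_a = (1 − sin φ)/(1 + sin φ) = 0.3098.
σ_h = K_a γ z = 0.3098 × 16.4 × 6.0 = 30.48 kPa.

30.5 kPa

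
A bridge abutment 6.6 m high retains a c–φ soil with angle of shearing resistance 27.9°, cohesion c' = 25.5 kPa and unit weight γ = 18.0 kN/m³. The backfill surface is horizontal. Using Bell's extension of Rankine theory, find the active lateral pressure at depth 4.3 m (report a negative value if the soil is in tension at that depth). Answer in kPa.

-2.65 kPa

K_a = (1 − sin φ)/(1 + sin φ) = 0.3625.
σ_a = K_a γ z − 2c√K_a = 0.3625×18.0×4.3 − 2×25.5×0.6020 = -2.650 kPa.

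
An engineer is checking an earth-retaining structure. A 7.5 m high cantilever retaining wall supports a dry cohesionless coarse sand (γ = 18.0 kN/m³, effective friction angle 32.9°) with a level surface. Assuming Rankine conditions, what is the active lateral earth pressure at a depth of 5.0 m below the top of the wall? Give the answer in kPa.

26.6 kPa

K_a = (1 − sin φ)/(1 + sin φ) = 0.2960.
σ_h = K_a γ z = 0.2960 × 18.0 × 5.0 = 26.64 kPa.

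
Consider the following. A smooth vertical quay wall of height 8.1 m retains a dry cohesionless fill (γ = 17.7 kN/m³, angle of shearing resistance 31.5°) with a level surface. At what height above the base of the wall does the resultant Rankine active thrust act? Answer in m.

2.70 m

K_a = 0.3136.
The pressure distribution is triangular, so the resultant acts at H/3 above the base = 8.1/3 = 2.700 m.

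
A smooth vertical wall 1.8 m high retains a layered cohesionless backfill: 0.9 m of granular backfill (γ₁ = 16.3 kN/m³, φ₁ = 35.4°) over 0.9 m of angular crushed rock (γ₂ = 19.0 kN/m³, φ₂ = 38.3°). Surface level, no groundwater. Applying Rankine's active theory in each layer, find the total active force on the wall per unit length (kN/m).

K_a1 = tan²(45°−35.4°/2) = 0.2664; K_a2 = tan²(45°−38.3°/2) = 0.2347.
Layer 1: σ at base = K_a1 γ₁ h₁ = 3.908 kPa; P₁ = ½×3.908×0.9 = 1.759.
Layer 2: σ_v at top = γ₁h₁ = 14.67; σ_h top = K_a2×14.67 = 3.444; σ_h base = K_a2×(14.67+19.0×0.9) = 7.458.
P₂ = ½(3.444+7.458)×0.9 = 4.906. Total P_a = 1.759+4.906 = 6.664 kN/m.

6.66 kN/m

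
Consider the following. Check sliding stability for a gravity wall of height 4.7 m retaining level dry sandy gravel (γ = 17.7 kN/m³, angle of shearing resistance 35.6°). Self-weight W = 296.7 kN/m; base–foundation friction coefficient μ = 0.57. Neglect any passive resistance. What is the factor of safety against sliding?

3.28

K_a = tan²(45° − 35.6°/2) = 0.2641.
P_a = ½K_aγH² = 0.5×0.2641×17.7×4.7² = 51.64 kN/m, acting at H/3 = 1.567 m above the base.
FS_sliding = μW / P_a = 0.57×296.7 / 51.64 = 3.275.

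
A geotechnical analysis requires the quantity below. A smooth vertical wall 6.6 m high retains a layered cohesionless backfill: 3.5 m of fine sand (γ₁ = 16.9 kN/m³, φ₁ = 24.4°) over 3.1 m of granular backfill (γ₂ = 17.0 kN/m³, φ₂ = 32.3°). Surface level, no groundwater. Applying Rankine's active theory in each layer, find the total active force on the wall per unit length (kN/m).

K_a1 = tan²(45°−24.4°/2) = 0.4153; K_a2 = tan²(45°−32.3°/2) = 0.3035.
Layer 1: σ at base = K_a1 γ₁ h₁ = 24.57 kPa; P₁ = ½×24.57×3.5 = 42.99.
Layer 2: σ_v at top = γ₁h₁ = 59.15; σ_h top = K_a2×59.15 = 17.95; σ_h base = K_a2×(59.15+17.0×3.1) = 33.94.
P₂ = ½(17.95+33.94)×3.1 = 80.44. Total P_a = 42.99+80.44 = 123.4 kN/m.

123 kN/m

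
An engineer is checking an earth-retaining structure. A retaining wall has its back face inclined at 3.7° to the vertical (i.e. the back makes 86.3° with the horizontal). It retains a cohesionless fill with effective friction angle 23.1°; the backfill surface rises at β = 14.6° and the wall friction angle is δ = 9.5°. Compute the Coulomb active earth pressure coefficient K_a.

0.553

K_a = sin²(α+φ) / [sin²α · sin(α−δ) · (1 + √{sin(φ+δ)sin(φ−β) / (sin(α−δ)sin(α+β))})²].
With α = 86.3°, φ = 23.1°, δ = 9.5°, β = 14.6°: K_a = 0.5526.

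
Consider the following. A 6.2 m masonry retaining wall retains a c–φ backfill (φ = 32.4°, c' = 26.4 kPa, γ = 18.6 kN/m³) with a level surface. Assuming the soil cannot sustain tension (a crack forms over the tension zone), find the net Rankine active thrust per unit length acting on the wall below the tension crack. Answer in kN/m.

3.02 kN/m

K_a = 0.3022; √K_a = 0.5498.
Tension-crack depth z_c = 2c/(γ√K_a) = 2×26.4/(18.6×0.5498) = 5.164 m.
σ_a at base = K_a γ H − 2c√K_a = 0.3022×18.6×6.2 − 2×26.4×0.5498 = 5.826 kPa.
P_a = ½ × 5.826 × (H − z_c) = 0.5×5.826×1.036 = 3.019 kN/m.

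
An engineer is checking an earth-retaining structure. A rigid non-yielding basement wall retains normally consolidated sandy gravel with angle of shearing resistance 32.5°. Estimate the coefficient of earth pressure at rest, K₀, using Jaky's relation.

0.463

K₀ = 1 − sin φ' = 1 − sin 32.5° = 0.4627.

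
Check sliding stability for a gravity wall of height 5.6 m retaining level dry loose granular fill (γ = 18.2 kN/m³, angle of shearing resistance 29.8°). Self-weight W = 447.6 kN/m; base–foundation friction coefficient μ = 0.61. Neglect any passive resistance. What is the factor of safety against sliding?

2.85

K_a = tan²(45° − 29.8°/2) = 0.3360.
P_a = ½K_aγH² = 0.5×0.3360×18.2×5.6² = 95.89 kN/m, acting at H/3 = 1.867 m above the base.
FS_sliding = μW / P_a = 0.61×447.6 / 95.89 = 2.847.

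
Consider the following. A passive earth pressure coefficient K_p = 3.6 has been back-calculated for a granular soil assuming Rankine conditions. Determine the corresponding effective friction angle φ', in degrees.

K_p = (1+sin φ)/(1−sin φ) ⇒ sin φ = (K_p − 1)/(K_p + 1) = 0.5652.
φ = arcsin(0.5652) = 34.42°.

34.4°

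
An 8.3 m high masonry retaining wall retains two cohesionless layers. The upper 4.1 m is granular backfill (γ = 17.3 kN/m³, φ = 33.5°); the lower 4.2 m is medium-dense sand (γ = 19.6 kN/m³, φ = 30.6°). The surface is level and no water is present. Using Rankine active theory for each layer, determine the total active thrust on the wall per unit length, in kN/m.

195 kN/m

K_a1 = tan²(45°−33.5°/2) = 0.2887; K_a2 = tan²(45°−30.6°/2) = 0.3253.
Layer 1: σ at base = K_a1 γ₁ h₁ = 20.48 kPa; P₁ = ½×20.48×4.1 = 41.98.
Layer 2: σ_v at top = γ₁h₁ = 70.93; σ_h top = K_a2×70.93 = 23.08; σ_h base = K_a2×(70.93+19.6×4.2) = 49.86.
P₂ = ½(23.08+49.86)×4.2 = 153.2. Total P_a = 41.98+153.2 = 195.1 kN/m.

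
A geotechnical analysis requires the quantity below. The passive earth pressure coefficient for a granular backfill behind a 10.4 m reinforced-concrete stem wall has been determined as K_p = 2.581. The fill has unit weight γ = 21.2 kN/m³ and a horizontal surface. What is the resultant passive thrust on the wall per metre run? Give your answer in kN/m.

2960 kN/m

P = ½ K_p γ H² = 0.5 × 2.581 × 21.2 × 10.4² = 2959 kN/m.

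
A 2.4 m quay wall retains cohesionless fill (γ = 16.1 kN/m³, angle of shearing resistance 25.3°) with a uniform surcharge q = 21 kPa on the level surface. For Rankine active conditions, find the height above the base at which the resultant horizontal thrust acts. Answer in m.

1.01 m

K_a = 0.4012.
Triangular part P₁ = ½K_aγH² = 18.60 at H/3 = 0.8000 m; rectangular part P₂ = K_a q H = 20.22 at H/2 = 1.200 m.
ȳ = (P₁·0.8000 + P₂·1.200)/(P₁+P₂) = 1.008 m.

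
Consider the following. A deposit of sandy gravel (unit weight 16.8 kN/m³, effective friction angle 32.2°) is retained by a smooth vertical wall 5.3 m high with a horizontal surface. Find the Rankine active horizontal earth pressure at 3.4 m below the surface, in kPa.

K_a = (1 − sin φ)/(1 + sin φ) = 0.3047.
σ_h = K_a γ z = 0.3047 × 16.8 × 3.4 = 17.41 kPa.

17.4 kPa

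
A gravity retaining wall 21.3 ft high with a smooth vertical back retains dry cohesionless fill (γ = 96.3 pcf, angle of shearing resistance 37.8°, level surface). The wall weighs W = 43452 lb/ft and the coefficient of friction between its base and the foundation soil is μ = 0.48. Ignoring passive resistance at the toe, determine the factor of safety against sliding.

3.98

K_a = tan²(45° − 37.8°/2) = 0.2400.
P_a = ½K_aγH² = 0.5×0.2400×96.3×21.3² = 5243 lb/ft, acting at H/3 = 7.100 ft above the base.
FS_sliding = μW / P_a = 0.48×43452 / 5243 = 3.978.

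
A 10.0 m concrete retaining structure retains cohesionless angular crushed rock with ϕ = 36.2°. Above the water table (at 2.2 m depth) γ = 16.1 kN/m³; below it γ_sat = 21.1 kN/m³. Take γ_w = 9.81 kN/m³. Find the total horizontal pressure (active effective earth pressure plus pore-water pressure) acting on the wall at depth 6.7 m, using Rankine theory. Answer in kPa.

66.3 kPa

K_a = (1 − sin φ)/(1 + sin φ) = 0.2574.
γ' = 21.1 − 9.81 = 11.29 kN/m³.
Effective vertical stress at 6.7 m: σ'_v = 16.1×2.2 + 11.29×4.50 = 86.23 kPa.
σ'_h = K_a σ'_v = 0.2574 × 86.23 = 22.19 kPa; u = γ_w × 4.50 = 44.15 kPa.
Total σ_h = 22.19 + 44.15 = 66.34 kPa.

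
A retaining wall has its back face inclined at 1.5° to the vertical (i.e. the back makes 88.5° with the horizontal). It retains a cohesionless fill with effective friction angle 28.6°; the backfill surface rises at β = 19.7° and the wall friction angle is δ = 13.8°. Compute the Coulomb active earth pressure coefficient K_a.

K_a = sin²(α+φ) / [sin²α · sin(α−δ) · (1 + √{sin(φ+δ)sin(φ−β) / (sin(α−δ)sin(α+β))})²].
With α = 88.5°, φ = 28.6°, δ = 13.8°, β = 19.7°: K_a = 0.4596.

0.460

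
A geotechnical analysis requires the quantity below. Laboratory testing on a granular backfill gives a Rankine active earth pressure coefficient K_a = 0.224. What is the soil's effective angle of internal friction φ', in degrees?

39.3°

K_a = tan²(45° − φ/2) ⇒ 45° − φ/2 = arctan(√0.224) = 25.33°.
φ = 2(45° − 25.33°) = 39.34°.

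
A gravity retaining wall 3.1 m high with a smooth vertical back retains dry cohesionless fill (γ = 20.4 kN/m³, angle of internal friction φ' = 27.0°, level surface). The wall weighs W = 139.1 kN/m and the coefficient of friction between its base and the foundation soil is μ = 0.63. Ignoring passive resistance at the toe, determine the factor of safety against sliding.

2.38

K_a = tan²(45° − 27.0°/2) = 0.3755.
P_a = ½K_aγH² = 0.5×0.3755×20.4×3.1² = 36.81 kN/m, acting at H/3 = 1.033 m above the base.
FS_sliding = μW / P_a = 0.63×139.1 / 36.81 = 2.381.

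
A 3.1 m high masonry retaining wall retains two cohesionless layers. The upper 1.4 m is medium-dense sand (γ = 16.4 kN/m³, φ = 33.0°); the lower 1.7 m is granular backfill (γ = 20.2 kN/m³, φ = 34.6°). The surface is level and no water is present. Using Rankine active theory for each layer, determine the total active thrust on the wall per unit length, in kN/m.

K_a1 = tan²(45°−33.0°/2) = 0.2948; K_a2 = tan²(45°−34.6°/2) = 0.2756.
Layer 1: σ at base = K_a1 γ₁ h₁ = 6.769 kPa; P₁ = ½×6.769×1.4 = 4.738.
Layer 2: σ_v at top = γ₁h₁ = 22.96; σ_h top = K_a2×22.96 = 6.329; σ_h base = K_a2×(22.96+20.2×1.7) = 15.79.
P₂ = ½(6.329+15.79)×1.7 = 18.80. Total P_a = 4.738+18.80 = 23.54 kN/m.

23.5 kN/m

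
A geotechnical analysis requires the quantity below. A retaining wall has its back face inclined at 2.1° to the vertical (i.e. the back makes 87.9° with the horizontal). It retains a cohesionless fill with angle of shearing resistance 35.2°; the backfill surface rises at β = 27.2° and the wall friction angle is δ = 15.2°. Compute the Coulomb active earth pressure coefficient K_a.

K_a = sin²(α+φ) / [sin²α · sin(α−δ) · (1 + √{sin(φ+δ)sin(φ−β) / (sin(α−δ)sin(α+β))})²].
With α = 87.9°, φ = 35.2°, δ = 15.2°, β = 27.2°: K_a = 0.4025.

0.403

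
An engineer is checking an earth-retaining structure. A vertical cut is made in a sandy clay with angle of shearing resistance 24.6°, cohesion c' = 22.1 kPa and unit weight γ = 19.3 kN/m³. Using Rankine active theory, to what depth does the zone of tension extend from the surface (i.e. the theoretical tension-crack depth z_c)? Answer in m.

K_a = tan²(45° − 24.6°/2) = 0.4121; √K_a = 0.6420.
The active pressure is zero where K_a γ z = 2c√K_a, so z_c = 2c/(γ√K_a) = 2×22.1/(19.3×0.6420) = 3.567 m.

3.57 m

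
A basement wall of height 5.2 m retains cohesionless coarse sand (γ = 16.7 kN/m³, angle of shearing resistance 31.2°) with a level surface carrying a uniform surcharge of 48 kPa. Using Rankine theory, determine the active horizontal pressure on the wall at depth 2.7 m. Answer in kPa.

K_a = (1 − sin φ)/(1 + sin φ) = 0.3175.
σ_v = γz + q = 16.7 × 2.7 + 48 = 93.09 kPa.
σ_h = K_a σ_v = 0.3175 × 93.09 = 29.56 kPa.

29.6 kPa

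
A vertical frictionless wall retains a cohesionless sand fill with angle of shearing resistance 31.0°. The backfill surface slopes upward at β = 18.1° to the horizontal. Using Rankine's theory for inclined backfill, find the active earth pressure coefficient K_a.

0.377

K_a = cos β · (cos β − √(cos²β − cos²φ)) / (cos β + √(cos²β − cos²φ)).
cos β = 0.9505, cos φ = 0.8572, √(cos²β − cos²φ) = 0.4108.
K_a = 0.9505 × (0.9505 − 0.4108)/(0.9505 + 0.4108) = 0.3769.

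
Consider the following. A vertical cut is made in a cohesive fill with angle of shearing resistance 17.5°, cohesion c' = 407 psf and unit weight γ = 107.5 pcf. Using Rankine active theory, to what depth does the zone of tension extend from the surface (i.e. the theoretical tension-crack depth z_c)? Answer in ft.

K_a = tan²(45° − 17.5°/2) = 0.5376; √K_a = 0.7332.
The active pressure is zero where K_a γ z = 2c√K_a, so z_c = 2c/(γ√K_a) = 2×407/(107.5×0.7332) = 10.33 ft.

10.3 ft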